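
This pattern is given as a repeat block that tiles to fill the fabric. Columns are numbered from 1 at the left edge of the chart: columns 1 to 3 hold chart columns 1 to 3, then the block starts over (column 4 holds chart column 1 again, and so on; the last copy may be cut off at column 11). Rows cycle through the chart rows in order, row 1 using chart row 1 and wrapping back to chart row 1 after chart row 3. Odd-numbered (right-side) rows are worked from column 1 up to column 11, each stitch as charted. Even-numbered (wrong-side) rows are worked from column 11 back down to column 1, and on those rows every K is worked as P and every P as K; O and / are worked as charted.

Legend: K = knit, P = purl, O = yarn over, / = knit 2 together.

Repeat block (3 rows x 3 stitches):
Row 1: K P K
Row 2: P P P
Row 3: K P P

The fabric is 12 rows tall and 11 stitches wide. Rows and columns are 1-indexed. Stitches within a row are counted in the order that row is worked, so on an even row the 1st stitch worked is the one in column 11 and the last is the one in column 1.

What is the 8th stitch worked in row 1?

Row 1: (1-1) mod 3 = 0, so use chart row 1. Odd row -> RS.
Chart row 1 tiled across columns 1-11: K P K K P K K P K K P
RS row: no reversal, no swap; stitch n worked = column n.
The 8th stitch worked is P.

== STITCH ==
P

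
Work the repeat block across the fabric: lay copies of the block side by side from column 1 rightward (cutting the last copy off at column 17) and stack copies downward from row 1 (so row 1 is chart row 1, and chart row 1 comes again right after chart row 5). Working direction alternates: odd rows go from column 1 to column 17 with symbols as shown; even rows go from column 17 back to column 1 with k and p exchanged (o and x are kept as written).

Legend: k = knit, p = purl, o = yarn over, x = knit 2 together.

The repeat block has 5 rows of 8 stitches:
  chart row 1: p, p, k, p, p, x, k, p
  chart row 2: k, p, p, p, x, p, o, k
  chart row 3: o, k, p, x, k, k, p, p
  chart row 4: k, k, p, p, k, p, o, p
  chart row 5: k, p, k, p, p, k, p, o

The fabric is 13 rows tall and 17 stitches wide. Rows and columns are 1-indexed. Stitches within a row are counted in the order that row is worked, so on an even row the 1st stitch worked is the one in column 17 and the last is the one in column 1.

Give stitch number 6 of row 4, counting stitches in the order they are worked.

Stitch:
k

Derivation:
For row 4: chart row = ((4-1) mod 5) + 1 = 4; this is a WS (even) row.
Chart row 4 tiled across columns 1-17: k k p p k p o p k k p p k p o p k
WS row: flip the tiled sequence (start at column 17) and apply k<->p; o and x stay.
Row 4 as worked: p k o k p k k p p k o k p k k p p
Counting 6 along the worked row gives k.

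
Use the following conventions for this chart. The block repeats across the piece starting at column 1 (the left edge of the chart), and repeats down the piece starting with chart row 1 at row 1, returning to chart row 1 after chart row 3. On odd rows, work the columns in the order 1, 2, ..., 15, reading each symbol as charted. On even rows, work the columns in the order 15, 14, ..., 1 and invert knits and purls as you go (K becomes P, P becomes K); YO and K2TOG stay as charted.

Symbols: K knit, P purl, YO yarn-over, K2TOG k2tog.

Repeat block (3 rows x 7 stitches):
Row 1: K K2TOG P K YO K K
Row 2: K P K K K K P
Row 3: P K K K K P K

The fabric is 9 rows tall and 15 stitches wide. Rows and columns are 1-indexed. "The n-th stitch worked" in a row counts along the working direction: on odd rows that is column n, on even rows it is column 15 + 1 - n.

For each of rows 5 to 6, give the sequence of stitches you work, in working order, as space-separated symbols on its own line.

Result:
K P K K K K P K P K K K K P K
K P K P P P P K P K P P P P K

Derivation:
Row 5: chart row 2, RS - tile across columns 1-15 and work as-is.
Row 6: chart row 3, WS - tiled (columns 1-15): P K K K K P K P K K K K P K P; work from column 15 back to 1 with K<->P swapped.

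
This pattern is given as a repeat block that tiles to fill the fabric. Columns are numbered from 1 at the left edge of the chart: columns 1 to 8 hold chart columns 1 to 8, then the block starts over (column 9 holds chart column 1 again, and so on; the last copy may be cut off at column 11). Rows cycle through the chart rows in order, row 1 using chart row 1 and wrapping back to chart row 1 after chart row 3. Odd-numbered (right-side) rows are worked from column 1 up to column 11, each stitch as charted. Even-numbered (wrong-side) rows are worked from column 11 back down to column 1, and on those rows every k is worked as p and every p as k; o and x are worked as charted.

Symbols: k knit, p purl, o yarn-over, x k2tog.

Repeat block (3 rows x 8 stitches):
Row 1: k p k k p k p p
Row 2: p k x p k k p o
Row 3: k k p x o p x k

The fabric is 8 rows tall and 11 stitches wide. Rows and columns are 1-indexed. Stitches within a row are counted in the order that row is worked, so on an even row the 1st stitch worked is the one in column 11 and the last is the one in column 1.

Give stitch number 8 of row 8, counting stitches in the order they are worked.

Row 8 uses chart row ((8-1) mod 3)+1 = 2. Row 8 is even, so WS.
Chart row 2 tiled across columns 1-11: p k x p k k p o p k x
Wrong side: read the tiled row from column 11 down to 1 and exchange k with p (leave o, x).
Row 8 as worked: x p k o k p p k x p k
The 8th stitch worked is k.

== STITCH ==
k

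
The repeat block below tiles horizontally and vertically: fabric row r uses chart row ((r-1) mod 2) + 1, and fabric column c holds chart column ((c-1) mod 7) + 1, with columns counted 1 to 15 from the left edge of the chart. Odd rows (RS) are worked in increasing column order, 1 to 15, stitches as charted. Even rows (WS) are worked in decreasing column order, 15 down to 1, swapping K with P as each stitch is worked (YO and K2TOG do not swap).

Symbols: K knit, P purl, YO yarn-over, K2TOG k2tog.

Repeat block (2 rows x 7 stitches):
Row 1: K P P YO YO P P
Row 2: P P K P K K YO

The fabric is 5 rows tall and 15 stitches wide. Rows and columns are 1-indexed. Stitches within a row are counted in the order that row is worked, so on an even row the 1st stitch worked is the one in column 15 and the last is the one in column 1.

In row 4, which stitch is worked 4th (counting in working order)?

Row 4 uses chart row ((4-1) mod 2)+1 = 2. Row 4 is even, so WS.
Chart row 2 tiled across columns 1-15: P P K P K K YO P P K P K K YO P
WS row: flip the tiled sequence (start at column 15) and apply K<->P; YO and K2TOG stay.
Row 4 as worked: K YO P P K P K K YO P P K P K K
Stitch 4 in working order -> P

Stitch:
P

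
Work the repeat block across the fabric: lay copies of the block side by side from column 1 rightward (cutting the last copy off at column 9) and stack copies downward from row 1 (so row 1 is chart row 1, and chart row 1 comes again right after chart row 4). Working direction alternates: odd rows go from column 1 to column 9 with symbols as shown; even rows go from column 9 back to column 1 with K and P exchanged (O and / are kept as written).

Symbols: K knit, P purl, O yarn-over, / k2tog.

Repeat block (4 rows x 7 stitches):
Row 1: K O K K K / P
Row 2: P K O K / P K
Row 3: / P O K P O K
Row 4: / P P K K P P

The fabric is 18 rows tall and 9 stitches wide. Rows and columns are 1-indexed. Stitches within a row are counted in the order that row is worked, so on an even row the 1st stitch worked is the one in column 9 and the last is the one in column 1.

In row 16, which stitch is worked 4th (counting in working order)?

Result:
K

Derivation:
Row 16: (16-1) mod 4 = 3, so use chart row 4. Even row -> WS.
Chart row 4 tiled across columns 1-9: / P P K K P P / P
WS: work from column 9 back to column 1 (reverse the tiled row), swapping K<->P (O and / unchanged).
Row 16 as worked: K / K K P P K K /
The 4th stitch worked is K.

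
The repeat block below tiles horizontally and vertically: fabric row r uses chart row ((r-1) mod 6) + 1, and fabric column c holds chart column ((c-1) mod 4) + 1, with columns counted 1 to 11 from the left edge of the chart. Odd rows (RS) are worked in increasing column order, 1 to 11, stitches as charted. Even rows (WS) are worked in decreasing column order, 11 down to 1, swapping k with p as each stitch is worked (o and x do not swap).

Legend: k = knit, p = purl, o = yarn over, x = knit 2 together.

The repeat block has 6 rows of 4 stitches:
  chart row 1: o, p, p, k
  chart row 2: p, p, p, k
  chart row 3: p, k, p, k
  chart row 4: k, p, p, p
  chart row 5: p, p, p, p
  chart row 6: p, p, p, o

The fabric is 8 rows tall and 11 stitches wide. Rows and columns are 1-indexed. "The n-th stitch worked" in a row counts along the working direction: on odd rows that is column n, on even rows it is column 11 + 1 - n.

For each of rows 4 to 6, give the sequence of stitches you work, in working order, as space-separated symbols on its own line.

Rows as worked:
k k p k k k p k k k p
p p p p p p p p p p p
k k k o k k k o k k k

Derivation:
Row 4: chart row 4, WS - tiled (columns 1-11): k p p p k p p p k p p; work from column 11 back to 1 with k<->p swapped.
Row 5: chart row 5, RS - tile across columns 1-11 and work as-is.
Row 6: chart row 6, WS - tiled (columns 1-11): p p p o p p p o p p p; work from column 11 back to 1 with k<->p swapped.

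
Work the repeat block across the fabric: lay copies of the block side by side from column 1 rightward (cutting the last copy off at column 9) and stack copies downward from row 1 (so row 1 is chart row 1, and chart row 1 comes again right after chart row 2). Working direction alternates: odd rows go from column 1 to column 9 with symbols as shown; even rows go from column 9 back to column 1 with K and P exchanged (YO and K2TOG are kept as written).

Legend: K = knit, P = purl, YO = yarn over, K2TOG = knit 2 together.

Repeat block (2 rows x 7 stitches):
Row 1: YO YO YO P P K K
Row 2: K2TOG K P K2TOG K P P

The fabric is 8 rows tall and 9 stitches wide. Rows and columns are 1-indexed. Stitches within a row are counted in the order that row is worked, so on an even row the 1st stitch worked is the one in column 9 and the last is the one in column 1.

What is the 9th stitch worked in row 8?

For row 8: chart row = ((8-1) mod 2) + 1 = 2; this is a WS (even) row.
Chart row 2 tiled across columns 1-9: K2TOG K P K2TOG K P P K2TOG K
WS: work from column 9 back to column 1 (reverse the tiled row), swapping K<->P (YO and K2TOG unchanged).
Row 8 as worked: P K2TOG K K P K2TOG K P K2TOG
The 9th stitch worked is K2TOG.

Result:
K2TOG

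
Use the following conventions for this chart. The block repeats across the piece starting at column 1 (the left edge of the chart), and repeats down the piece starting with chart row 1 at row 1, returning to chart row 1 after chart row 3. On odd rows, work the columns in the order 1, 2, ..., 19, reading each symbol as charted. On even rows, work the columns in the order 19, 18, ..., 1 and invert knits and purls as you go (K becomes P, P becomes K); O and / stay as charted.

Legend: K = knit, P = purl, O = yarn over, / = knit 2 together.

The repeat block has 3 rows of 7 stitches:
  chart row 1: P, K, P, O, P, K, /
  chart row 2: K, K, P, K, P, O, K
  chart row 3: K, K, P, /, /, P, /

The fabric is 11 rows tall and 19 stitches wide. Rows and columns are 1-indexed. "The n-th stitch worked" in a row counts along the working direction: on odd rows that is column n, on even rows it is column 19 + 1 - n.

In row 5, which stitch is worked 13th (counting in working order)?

== STITCH ==
O

Derivation:
For row 5: chart row = ((5-1) mod 3) + 1 = 2; this is a RS (odd) row.
Chart row 2 tiled across columns 1-19: K K P K P O K K K P K P O K K K P K P
Right side: take the tiled row as-is (worked left to right from column 1).
The 13th stitch worked is O.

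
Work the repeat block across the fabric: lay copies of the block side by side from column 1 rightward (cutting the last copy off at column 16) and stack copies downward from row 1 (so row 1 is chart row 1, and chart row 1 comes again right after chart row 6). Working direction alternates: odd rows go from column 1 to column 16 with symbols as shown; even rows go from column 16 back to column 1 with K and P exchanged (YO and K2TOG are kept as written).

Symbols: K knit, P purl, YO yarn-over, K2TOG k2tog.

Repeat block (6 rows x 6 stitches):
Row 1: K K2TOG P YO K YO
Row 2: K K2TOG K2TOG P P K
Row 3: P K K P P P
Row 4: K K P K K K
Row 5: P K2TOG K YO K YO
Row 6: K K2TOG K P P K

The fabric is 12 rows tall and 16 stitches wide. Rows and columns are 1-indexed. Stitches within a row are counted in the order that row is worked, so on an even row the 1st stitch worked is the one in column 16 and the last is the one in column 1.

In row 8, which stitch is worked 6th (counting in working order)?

Stitch:
K

Derivation:
Row 8: (8-1) mod 6 = 1, so use chart row 2. Even row -> WS.
Chart row 2 tiled across columns 1-16: K K2TOG K2TOG P P K K K2TOG K2TOG P P K K K2TOG K2TOG P
Wrong side: read the tiled row from column 16 down to 1 and exchange K with P (leave YO, K2TOG).
Row 8 as worked: K K2TOG K2TOG P P K K K2TOG K2TOG P P K K K2TOG K2TOG P
Counting 6 along the worked row gives K.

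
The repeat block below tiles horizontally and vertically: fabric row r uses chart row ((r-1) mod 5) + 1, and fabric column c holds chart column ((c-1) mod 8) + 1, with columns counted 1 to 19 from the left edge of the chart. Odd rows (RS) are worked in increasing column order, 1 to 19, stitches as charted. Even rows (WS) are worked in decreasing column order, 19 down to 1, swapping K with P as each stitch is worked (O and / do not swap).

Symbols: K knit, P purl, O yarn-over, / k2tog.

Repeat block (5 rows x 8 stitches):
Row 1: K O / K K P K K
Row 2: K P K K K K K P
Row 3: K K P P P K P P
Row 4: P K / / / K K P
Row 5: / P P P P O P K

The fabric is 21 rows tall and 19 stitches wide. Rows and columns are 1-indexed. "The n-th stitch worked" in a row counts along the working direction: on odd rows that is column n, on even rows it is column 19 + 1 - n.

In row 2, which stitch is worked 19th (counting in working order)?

Row 2: (2-1) mod 5 = 1, so use chart row 2. Even row -> WS.
Chart row 2 tiled across columns 1-19: K P K K K K K P K P K K K K K P K P K
Wrong side: read the tiled row from column 19 down to 1 and exchange K with P (leave O, /).
Row 2 as worked: P K P K P P P P P K P K P P P P P K P
Counting 19 along the worked row gives P.

Result:
P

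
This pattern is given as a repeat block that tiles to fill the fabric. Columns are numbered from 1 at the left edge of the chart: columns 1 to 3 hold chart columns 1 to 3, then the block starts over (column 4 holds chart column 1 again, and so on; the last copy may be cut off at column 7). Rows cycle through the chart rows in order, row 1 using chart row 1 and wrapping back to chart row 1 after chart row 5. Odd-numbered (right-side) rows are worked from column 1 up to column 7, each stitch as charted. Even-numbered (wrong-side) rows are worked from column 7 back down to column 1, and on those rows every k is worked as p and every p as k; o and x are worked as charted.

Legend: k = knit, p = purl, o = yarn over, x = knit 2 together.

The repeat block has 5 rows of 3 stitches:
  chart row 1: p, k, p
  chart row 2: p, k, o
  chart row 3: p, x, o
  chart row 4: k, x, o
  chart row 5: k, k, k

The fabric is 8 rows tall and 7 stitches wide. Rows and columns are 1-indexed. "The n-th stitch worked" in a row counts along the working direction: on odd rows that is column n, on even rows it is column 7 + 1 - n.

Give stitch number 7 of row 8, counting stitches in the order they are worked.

For row 8: chart row = ((8-1) mod 5) + 1 = 3; this is a WS (even) row.
Chart row 3 tiled across columns 1-7: p x o p x o p
Wrong side: read the tiled row from column 7 down to 1 and exchange k with p (leave o, x).
Row 8 as worked: k o x k o x k
Stitch 7 in working order -> k

== STITCH ==
k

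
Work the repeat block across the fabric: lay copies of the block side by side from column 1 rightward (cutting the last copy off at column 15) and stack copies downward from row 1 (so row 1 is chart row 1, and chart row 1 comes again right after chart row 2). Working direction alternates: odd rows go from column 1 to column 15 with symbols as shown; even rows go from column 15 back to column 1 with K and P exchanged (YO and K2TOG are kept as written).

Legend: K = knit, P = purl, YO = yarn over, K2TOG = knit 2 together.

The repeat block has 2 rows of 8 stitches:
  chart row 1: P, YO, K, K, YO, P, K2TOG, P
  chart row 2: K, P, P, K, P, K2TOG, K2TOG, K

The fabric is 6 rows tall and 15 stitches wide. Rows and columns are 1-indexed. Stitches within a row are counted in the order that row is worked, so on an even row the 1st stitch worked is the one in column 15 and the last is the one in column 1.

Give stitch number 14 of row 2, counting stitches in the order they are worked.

Result:
K

Derivation:
Row 2: (2-1) mod 2 = 1, so use chart row 2. Even row -> WS.
Chart row 2 tiled across columns 1-15: K P P K P K2TOG K2TOG K K P P K P K2TOG K2TOG
Wrong side: read the tiled row from column 15 down to 1 and exchange K with P (leave YO, K2TOG).
Row 2 as worked: K2TOG K2TOG K P K K P P K2TOG K2TOG K P K K P
The 14th stitch worked is K.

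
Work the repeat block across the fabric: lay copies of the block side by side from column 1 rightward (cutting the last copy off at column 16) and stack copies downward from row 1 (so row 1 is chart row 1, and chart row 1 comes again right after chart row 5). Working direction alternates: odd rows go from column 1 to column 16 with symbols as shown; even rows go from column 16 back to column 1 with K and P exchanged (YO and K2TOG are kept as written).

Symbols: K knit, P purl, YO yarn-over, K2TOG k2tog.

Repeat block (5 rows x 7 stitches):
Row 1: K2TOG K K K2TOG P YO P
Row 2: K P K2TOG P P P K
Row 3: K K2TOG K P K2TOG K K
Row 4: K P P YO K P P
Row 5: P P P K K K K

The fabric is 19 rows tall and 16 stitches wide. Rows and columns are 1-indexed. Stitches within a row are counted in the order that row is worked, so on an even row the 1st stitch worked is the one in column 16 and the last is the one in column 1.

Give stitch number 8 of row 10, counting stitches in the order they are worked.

Stitch:
K

Derivation:
Row 10: (10-1) mod 5 = 4, so use chart row 5. Even row -> WS.
Chart row 5 tiled across columns 1-16: P P P K K K K P P P K K K K P P
Wrong side: read the tiled row from column 16 down to 1 and exchange K with P (leave YO, K2TOG).
Row 10 as worked: K K P P P P K K K P P P P K K K
The 8th stitch worked is K.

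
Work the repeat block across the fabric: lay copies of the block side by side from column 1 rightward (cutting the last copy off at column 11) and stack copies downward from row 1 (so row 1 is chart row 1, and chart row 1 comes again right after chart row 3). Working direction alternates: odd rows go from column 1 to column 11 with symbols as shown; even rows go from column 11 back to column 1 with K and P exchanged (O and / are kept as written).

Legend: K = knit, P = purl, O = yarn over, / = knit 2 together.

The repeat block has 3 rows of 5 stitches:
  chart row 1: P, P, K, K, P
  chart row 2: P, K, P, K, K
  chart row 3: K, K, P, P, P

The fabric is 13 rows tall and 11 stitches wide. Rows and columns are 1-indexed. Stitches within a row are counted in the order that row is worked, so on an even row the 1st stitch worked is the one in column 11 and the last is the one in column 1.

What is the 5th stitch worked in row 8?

== STITCH ==
P

Derivation:
For row 8: chart row = ((8-1) mod 3) + 1 = 2; this is a WS (even) row.
Chart row 2 tiled across columns 1-11: P K P K K P K P K K P
Wrong side: read the tiled row from column 11 down to 1 and exchange K with P (leave O, /).
Row 8 as worked: K P P K P K P P K P K
Stitch 5 in working order -> P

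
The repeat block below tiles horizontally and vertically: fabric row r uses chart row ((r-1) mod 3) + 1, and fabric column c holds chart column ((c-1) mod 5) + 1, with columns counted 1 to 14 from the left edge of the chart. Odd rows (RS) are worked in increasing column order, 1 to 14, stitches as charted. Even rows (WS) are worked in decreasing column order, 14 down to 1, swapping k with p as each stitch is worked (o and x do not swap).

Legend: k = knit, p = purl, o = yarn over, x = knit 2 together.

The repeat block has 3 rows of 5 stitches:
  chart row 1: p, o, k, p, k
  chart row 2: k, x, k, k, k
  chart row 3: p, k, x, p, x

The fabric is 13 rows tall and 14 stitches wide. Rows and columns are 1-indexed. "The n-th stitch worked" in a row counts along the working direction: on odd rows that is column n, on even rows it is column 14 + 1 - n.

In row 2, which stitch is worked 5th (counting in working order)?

Result:
p

Derivation:
Row 2: (2-1) mod 3 = 1, so use chart row 2. Even row -> WS.
Chart row 2 tiled across columns 1-14: k x k k k k x k k k k x k k
WS: work from column 14 back to column 1 (reverse the tiled row), swapping k<->p (o and x unchanged).
Row 2 as worked: p p x p p p p x p p p p x p
Counting 5 along the worked row gives p.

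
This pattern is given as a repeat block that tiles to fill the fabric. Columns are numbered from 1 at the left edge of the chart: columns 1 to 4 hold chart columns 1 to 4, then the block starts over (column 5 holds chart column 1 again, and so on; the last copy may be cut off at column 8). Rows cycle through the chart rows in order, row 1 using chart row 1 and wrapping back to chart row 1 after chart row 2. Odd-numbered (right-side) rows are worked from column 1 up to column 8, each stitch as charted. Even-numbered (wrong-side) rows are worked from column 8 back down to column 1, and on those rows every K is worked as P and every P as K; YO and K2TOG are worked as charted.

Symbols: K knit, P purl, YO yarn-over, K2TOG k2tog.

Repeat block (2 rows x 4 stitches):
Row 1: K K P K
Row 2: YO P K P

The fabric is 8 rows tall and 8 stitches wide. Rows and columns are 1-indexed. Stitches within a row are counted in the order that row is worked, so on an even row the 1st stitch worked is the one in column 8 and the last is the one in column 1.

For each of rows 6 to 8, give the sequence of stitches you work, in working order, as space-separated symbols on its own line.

== ROWS AS WORKED ==
K P K YO K P K YO
K K P K K K P K
K P K YO K P K YO

Derivation:
Row 6: chart row 2, WS - tiled (columns 1-8): YO P K P YO P K P; work from column 8 back to 1 with K<->P swapped.
Row 7: chart row 1, RS - tile across columns 1-8 and work as-is.
Row 8: chart row 2, WS - tiled (columns 1-8): YO P K P YO P K P; work from column 8 back to 1 with K<->P swapped.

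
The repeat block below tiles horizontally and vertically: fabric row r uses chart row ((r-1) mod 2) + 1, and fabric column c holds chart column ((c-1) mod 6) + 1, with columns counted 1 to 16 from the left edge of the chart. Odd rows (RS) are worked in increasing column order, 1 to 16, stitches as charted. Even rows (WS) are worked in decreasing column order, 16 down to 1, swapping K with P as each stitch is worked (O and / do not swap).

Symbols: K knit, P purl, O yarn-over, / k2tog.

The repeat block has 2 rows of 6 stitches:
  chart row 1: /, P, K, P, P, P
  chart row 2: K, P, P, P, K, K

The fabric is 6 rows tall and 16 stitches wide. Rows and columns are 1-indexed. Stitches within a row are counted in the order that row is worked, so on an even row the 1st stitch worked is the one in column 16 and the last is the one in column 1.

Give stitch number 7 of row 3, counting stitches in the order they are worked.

== STITCH ==
/

Derivation:
Row 3: (3-1) mod 2 = 0, so use chart row 1. Odd row -> RS.
Chart row 1 tiled across columns 1-16: / P K P P P / P K P P P / P K P
RS row: no reversal, no swap; stitch n worked = column n.
The 7th stitch worked is /.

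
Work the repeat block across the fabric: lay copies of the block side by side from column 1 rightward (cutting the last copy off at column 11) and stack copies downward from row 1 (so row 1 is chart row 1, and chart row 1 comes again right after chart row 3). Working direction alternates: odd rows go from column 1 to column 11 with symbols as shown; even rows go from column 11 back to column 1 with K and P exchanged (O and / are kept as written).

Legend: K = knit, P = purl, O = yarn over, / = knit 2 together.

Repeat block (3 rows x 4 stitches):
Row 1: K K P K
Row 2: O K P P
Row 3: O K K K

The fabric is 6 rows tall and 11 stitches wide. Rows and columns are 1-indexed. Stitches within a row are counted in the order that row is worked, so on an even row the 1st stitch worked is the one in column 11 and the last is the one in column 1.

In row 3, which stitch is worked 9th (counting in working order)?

== STITCH ==
O

Derivation:
Row 3: (3-1) mod 3 = 2, so use chart row 3. Odd row -> RS.
Chart row 3 tiled across columns 1-11: O K K K O K K K O K K
Right side: take the tiled row as-is (worked left to right from column 1).
Stitch 9 in working order -> O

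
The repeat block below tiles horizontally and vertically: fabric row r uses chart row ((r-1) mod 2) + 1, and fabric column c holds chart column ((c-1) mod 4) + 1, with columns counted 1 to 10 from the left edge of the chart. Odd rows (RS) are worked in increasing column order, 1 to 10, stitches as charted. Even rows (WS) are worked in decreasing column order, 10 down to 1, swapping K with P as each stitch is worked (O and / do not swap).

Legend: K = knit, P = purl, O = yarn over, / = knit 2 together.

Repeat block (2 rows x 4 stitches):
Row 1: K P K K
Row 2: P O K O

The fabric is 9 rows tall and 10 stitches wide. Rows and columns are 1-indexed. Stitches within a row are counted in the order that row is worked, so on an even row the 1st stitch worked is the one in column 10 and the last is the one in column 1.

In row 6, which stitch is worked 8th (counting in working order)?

Stitch:
P

Derivation:
Row 6: (6-1) mod 2 = 1, so use chart row 2. Even row -> WS.
Chart row 2 tiled across columns 1-10: P O K O P O K O P O
Wrong side: read the tiled row from column 10 down to 1 and exchange K with P (leave O, /).
Row 6 as worked: O K O P O K O P O K
Counting 8 along the worked row gives P.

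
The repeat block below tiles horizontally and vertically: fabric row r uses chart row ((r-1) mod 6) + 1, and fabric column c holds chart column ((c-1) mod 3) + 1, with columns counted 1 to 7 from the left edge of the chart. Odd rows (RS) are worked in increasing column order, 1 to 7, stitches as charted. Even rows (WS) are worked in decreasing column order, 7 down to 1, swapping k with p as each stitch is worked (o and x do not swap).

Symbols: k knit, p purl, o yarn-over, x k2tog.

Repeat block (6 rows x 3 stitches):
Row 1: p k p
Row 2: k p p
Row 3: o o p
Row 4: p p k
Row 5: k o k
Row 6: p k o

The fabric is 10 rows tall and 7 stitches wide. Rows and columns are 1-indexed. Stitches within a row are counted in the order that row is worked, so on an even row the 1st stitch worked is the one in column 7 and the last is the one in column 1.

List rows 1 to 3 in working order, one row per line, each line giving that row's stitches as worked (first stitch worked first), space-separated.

Result:
p k p p k p p
p k k p k k p
o o p o o p o

Derivation:
Row 1: chart row 1, RS - tile across columns 1-7 and work as-is.
Row 2: chart row 2, WS - tiled (columns 1-7): k p p k p p k; work from column 7 back to 1 with k<->p swapped.
Row 3: chart row 3, RS - tile across columns 1-7 and work as-is.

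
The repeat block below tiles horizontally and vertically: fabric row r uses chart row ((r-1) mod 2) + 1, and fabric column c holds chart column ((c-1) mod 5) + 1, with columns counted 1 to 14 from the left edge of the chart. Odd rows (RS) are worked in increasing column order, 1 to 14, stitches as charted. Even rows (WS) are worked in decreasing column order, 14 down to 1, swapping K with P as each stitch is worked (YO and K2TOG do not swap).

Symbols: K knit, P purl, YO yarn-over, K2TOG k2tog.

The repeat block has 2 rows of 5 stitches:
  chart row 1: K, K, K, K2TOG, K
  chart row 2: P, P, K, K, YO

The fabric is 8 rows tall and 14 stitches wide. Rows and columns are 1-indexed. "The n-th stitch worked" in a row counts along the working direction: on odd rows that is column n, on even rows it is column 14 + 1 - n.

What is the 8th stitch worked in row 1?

Stitch:
K

Derivation:
Row 1: (1-1) mod 2 = 0, so use chart row 1. Odd row -> RS.
Chart row 1 tiled across columns 1-14: K K K K2TOG K K K K K2TOG K K K K K2TOG
RS: work column 1 to column 14, symbols as charted — the tiled row is the row as worked.
Stitch 8 in working order -> K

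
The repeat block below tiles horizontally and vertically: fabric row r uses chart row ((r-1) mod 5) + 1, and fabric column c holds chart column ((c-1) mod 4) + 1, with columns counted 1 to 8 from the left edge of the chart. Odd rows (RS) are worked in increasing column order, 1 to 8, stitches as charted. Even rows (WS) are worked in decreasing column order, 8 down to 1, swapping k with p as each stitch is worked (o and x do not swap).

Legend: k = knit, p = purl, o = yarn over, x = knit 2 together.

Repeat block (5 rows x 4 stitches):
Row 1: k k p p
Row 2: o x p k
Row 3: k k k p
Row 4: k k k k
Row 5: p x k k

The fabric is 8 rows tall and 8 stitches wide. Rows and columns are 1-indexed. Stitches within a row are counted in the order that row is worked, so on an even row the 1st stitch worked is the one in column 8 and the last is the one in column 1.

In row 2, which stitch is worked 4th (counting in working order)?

For row 2: chart row = ((2-1) mod 5) + 1 = 2; this is a WS (even) row.
Chart row 2 tiled across columns 1-8: o x p k o x p k
Wrong side: read the tiled row from column 8 down to 1 and exchange k with p (leave o, x).
Row 2 as worked: p k x o p k x o
The 4th stitch worked is o.

== STITCH ==
o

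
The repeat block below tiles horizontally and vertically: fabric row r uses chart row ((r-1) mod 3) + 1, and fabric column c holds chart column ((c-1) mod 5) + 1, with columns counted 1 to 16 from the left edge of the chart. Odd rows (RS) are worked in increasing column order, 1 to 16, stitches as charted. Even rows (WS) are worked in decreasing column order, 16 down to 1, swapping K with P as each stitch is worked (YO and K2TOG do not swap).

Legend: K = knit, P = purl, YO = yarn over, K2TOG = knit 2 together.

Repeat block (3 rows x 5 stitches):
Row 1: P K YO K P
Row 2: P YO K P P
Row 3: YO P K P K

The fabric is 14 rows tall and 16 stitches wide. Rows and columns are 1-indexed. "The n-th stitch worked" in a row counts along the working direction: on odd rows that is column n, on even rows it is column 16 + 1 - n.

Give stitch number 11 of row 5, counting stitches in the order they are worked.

Result:
P

Derivation:
For row 5: chart row = ((5-1) mod 3) + 1 = 2; this is a RS (odd) row.
Chart row 2 tiled across columns 1-16: P YO K P P P YO K P P P YO K P P P
Right side: take the tiled row as-is (worked left to right from column 1).
Counting 11 along the worked row gives P.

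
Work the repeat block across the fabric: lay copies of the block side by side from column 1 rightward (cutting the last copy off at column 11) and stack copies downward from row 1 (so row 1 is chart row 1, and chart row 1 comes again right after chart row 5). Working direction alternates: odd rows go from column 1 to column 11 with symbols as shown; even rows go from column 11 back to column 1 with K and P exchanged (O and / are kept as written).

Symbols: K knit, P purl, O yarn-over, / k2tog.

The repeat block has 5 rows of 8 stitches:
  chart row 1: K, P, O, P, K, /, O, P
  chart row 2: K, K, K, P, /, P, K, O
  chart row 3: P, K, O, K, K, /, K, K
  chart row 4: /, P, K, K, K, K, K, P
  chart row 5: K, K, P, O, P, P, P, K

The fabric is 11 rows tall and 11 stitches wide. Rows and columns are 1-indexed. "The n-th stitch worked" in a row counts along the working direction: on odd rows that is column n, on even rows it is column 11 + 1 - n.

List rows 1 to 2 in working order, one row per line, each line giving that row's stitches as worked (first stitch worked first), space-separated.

Row 1: chart row 1, RS - tile across columns 1-11 and work as-is.
Row 2: chart row 2, WS - tiled (columns 1-11): K K K P / P K O K K K; work from column 11 back to 1 with K<->P swapped.

Rows as worked:
K P O P K / O P K P O
P P P O P K / K P P P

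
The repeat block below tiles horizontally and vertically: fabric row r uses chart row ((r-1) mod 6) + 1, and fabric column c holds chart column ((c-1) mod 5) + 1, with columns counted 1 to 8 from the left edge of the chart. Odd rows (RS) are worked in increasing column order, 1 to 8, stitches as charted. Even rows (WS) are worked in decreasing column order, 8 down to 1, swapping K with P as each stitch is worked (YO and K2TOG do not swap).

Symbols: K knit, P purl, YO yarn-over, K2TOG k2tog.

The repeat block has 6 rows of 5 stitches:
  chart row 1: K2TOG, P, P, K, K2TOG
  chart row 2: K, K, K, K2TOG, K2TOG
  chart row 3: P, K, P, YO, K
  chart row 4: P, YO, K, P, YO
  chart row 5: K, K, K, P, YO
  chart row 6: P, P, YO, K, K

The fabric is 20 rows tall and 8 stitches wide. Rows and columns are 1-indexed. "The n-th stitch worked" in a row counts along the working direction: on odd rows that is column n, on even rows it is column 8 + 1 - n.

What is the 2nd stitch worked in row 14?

== STITCH ==
P

Derivation:
Row 14: (14-1) mod 6 = 1, so use chart row 2. Even row -> WS.
Chart row 2 tiled across columns 1-8: K K K K2TOG K2TOG K K K
WS: work from column 8 back to column 1 (reverse the tiled row), swapping K<->P (YO and K2TOG unchanged).
Row 14 as worked: P P P K2TOG K2TOG P P P
Counting 2 along the worked row gives P.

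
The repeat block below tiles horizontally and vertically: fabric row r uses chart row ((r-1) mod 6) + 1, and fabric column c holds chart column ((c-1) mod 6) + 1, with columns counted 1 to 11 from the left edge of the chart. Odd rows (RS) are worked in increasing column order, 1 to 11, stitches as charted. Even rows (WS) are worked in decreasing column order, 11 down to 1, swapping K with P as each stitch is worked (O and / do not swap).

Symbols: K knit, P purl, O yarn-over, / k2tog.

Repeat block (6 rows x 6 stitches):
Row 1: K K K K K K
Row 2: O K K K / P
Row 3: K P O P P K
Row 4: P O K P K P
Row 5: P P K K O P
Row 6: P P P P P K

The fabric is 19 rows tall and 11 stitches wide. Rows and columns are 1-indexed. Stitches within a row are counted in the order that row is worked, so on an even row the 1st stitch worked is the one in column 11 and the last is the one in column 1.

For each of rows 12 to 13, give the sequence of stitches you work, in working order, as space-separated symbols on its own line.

Row 12: chart row 6, WS - tiled (columns 1-11): P P P P P K P P P P P; work from column 11 back to 1 with K<->P swapped.
Row 13: chart row 1, RS - tile across columns 1-11 and work as-is.

Result:
K K K K K P K K K K K
K K K K K K K K K K K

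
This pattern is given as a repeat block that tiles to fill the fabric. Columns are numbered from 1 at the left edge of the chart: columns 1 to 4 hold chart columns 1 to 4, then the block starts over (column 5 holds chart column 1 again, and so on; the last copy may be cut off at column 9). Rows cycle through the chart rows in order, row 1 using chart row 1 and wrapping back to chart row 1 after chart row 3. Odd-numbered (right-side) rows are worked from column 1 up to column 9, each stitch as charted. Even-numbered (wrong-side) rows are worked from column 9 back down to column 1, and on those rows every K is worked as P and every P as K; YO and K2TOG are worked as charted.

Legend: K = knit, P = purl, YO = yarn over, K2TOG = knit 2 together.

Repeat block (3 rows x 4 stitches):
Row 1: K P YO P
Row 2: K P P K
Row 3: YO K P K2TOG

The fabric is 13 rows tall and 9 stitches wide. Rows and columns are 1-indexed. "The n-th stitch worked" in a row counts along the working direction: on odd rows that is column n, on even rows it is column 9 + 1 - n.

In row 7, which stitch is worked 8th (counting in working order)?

Result:
P

Derivation:
Row 7 uses chart row ((7-1) mod 3)+1 = 1. Row 7 is odd, so RS.
Chart row 1 tiled across columns 1-9: K P YO P K P YO P K
Right side: take the tiled row as-is (worked left to right from column 1).
Stitch 8 in working order -> P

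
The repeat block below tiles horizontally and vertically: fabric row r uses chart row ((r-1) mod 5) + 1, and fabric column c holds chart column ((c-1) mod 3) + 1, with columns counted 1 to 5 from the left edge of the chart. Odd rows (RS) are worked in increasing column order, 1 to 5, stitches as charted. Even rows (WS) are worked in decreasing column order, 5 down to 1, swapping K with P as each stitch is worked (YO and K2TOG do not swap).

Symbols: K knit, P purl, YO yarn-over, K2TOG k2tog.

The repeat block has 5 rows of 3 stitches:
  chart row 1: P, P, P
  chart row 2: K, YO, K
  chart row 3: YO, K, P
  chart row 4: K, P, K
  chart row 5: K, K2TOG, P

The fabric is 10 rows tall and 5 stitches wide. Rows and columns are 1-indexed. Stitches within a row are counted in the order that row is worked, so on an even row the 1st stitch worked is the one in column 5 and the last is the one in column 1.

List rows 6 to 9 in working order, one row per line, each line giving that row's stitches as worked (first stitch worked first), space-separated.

== ROWS AS WORKED ==
K K K K K
K YO K K YO
P YO K P YO
K P K K P

Derivation:
Row 6: chart row 1, WS - tiled (columns 1-5): P P P P P; work from column 5 back to 1 with K<->P swapped.
Row 7: chart row 2, RS - tile across columns 1-5 and work as-is.
Row 8: chart row 3, WS - tiled (columns 1-5): YO K P YO K; work from column 5 back to 1 with K<->P swapped.
Row 9: chart row 4, RS - tile across columns 1-5 and work as-is.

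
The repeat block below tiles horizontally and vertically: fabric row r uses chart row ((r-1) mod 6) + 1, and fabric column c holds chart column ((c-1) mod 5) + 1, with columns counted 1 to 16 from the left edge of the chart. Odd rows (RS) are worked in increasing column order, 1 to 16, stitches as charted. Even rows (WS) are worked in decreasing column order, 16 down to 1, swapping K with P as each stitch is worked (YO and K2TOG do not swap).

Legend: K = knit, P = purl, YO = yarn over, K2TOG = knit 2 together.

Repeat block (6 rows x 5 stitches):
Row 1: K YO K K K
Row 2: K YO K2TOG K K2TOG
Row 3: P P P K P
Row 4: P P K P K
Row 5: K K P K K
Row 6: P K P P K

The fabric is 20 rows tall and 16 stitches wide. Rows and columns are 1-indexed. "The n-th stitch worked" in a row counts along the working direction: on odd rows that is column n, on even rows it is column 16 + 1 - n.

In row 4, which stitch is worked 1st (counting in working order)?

For row 4: chart row = ((4-1) mod 6) + 1 = 4; this is a WS (even) row.
Chart row 4 tiled across columns 1-16: P P K P K P P K P K P P K P K P
WS: work from column 16 back to column 1 (reverse the tiled row), swapping K<->P (YO and K2TOG unchanged).
Row 4 as worked: K P K P K K P K P K K P K P K K
The 1st stitch worked is K.

== STITCH ==
K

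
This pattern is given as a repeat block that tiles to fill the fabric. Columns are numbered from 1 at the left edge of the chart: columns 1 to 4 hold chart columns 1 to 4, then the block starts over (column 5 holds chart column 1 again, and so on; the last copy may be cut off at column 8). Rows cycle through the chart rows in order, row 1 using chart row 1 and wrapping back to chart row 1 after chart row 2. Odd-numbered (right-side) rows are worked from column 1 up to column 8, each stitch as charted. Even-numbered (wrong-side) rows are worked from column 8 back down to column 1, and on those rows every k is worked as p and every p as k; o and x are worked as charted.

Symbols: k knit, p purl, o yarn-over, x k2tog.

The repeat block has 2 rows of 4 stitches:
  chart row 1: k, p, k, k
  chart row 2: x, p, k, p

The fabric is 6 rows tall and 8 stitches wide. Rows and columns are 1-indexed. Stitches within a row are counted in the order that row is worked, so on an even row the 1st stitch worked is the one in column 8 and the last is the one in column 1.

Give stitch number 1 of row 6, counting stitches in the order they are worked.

Stitch:
k

Derivation:
Row 6: (6-1) mod 2 = 1, so use chart row 2. Even row -> WS.
Chart row 2 tiled across columns 1-8: x p k p x p k p
WS row: flip the tiled sequence (start at column 8) and apply k<->p; o and x stay.
Row 6 as worked: k p k x k p k x
Counting 1 along the worked row gives k.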